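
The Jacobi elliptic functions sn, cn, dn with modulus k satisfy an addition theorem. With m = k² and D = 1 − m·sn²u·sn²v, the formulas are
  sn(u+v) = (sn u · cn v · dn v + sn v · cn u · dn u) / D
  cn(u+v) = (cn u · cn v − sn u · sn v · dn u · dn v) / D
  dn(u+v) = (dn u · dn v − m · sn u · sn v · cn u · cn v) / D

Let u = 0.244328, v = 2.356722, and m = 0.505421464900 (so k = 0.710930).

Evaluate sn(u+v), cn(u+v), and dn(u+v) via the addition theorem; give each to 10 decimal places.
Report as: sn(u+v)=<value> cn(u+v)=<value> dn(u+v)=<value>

sn u = 0.24072785728889, cn u = 0.9705926533438731, dn u = 0.9852466066964299
sn v = 0.9368011067672983, cn v = -0.3498623820297988, dn v = 0.7459517313935342
m = k² = 0.5054214649
D = 1 − m·sn²u·sn²v = 0.974295972753836
sn(u+v) = (sn u·cn v·dn v + sn v·cn u·dn u)/D = 0.833012451061226/0.974295972753836 = 0.854989114556972
cn(u+v) = (cn u·cn v − sn u·sn v·dn u·dn v)/D = -0.505314653360965/0.974295972753836 = -0.5186459428059618
dn(u+v) = (dn u·dn v − m·sn u·sn v·cn u·cn v)/D = 0.7736509312306214/0.974295972753836 = 0.794061509916649

sn(u+v)=0.8549891146 cn(u+v)=-0.5186459428 dn(u+v)=0.7940615099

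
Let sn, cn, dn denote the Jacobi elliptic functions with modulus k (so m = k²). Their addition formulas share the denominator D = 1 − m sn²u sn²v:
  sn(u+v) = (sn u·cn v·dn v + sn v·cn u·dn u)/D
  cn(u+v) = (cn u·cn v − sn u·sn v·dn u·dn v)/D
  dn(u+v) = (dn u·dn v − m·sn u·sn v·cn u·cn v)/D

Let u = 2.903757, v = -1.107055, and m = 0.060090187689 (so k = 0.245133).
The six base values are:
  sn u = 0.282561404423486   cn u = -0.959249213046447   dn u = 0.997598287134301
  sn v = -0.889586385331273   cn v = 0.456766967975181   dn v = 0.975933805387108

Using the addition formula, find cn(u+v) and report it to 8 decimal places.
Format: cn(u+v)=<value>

m = k² = 0.060090187689
D = 1 − m·sn²u·sn²v = 0.9962033068672733
cn(u+v) = (cn u·cn v − sn u·sn v·dn u·dn v)/D = -0.1934290941516929/0.9962033068672733 = -0.1941662839485675

cn(u+v)=-0.19416628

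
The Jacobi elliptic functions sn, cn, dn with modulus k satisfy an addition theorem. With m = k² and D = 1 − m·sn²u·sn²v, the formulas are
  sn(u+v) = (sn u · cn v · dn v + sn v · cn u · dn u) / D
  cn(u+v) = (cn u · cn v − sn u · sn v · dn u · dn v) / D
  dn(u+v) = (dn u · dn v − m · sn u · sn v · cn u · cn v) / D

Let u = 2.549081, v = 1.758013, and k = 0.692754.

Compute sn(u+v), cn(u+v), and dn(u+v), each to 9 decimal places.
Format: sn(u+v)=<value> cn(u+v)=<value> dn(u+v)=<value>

sn(u+v)=-0.575914742 cn(u+v)=-0.817509762 dn(u+v)=0.916965180

sn u = 0.8612134264361739, cn u = -0.5082434791771212, dn u = 0.8025320219220224
sn v = 0.9983592159083193, cn v = 0.05726147056202631, dn v = 0.7222641169650797
m = k² = 0.479908104516
D = 1 − m·sn²u·sn²v = 0.6452247370553631
sn(u+v) = (sn u·cn v·dn v + sn v·cn u·dn u)/D = -0.3715944377408181/0.6452247370553631 = -0.5759147416397547
cn(u+v) = (cn u·cn v − sn u·sn v·dn u·dn v)/D = -0.5274775209885704/0.6452247370553631 = -0.8175097616310246
dn(u+v) = (dn u·dn v − m·sn u·sn v·cn u·cn v)/D = 0.5916486169195253/0.6452247370553631 = 0.9169651796359434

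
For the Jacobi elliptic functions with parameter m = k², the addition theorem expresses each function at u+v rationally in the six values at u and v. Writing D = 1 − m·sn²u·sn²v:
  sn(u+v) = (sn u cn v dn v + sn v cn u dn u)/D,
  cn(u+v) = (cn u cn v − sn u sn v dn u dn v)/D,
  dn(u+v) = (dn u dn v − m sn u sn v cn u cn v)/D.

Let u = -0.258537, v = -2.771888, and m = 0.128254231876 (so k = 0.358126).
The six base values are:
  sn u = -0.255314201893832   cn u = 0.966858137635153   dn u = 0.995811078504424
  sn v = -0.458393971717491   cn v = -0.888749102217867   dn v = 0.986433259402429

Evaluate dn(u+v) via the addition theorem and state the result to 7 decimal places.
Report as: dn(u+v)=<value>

dn(u+v)=0.9969507

m = k² = 0.128254231876
D = 1 − m·sn²u·sn²v = 0.9982432925397032
dn(u+v) = (dn u·dn v − m·sn u·sn v·cn u·cn v)/D = 0.9951993203953933/0.9982432925397032 = 0.9969506710768218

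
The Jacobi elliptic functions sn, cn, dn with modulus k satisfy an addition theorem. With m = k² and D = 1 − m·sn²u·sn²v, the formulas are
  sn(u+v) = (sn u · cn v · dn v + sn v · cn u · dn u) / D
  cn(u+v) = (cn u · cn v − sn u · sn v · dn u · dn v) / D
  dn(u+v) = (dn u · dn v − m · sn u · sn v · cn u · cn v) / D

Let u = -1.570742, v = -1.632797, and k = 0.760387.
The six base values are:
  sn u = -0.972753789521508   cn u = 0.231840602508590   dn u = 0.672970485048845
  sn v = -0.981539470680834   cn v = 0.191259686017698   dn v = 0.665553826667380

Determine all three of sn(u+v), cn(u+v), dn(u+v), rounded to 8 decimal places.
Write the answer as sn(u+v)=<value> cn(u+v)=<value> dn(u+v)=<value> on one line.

m = k² = 0.578188389769
D = 1 − m·sn²u·sn²v = 0.4729027304629223
sn(u+v) = (sn u·cn v·dn v + sn v·cn u·dn u)/D = -0.2769669834482176/0.4729027304629223 = -0.5856743165282551
cn(u+v) = (cn u·cn v − sn u·sn v·dn u·dn v)/D = -0.3833096431853522/0.4729027304629223 = -0.8105464792096511
dn(u+v) = (dn u·dn v − m·sn u·sn v·cn u·cn v)/D = 0.4234191193514664/0.4729027304629223 = 0.8953619678553841

sn(u+v)=-0.58567432 cn(u+v)=-0.81054648 dn(u+v)=0.89536197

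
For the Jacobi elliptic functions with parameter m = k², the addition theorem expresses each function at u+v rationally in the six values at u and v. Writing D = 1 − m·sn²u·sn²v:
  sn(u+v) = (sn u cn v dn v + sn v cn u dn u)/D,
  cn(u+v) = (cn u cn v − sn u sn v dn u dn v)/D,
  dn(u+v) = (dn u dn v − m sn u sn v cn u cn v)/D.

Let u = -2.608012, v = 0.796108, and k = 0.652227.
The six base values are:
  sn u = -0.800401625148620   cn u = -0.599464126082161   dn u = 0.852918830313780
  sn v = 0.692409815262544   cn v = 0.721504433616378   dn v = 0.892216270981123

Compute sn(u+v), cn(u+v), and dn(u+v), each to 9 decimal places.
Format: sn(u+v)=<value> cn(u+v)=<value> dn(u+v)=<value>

m = k² = 0.425400059529
D = 1 − m·sn²u·sn²v = 0.8693408281931621
sn(u+v) = (sn u·cn v·dn v + sn v·cn u·dn u)/D = -0.8692740886910504/0.8693408281931621 = -0.9999232297621976
cn(u+v) = (cn u·cn v − sn u·sn v·dn u·dn v)/D = -0.0107719215517425/0.8693408281931621 = -0.01239090722810162
dn(u+v) = (dn u·dn v − m·sn u·sn v·cn u·cn v)/D = 0.659018408745249/0.8693408281931621 = 0.7580667873553722

sn(u+v)=-0.999923230 cn(u+v)=-0.012390907 dn(u+v)=0.758066787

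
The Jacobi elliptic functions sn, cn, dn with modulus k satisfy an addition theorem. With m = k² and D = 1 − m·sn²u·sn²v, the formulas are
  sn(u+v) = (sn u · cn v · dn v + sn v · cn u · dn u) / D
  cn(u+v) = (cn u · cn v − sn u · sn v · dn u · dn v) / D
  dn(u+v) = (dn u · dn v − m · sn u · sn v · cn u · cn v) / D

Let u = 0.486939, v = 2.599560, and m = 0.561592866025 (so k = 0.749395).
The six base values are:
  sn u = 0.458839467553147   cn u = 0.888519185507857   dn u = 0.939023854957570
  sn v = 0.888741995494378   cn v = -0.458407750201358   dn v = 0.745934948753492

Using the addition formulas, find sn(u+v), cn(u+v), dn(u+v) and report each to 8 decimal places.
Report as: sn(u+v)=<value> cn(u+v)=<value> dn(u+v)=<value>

sn(u+v)=0.64483754 cn(u+v)=-0.76431966 dn(u+v)=0.87548901

m = k² = 0.561592866025
D = 1 − m·sn²u·sn²v = 0.9066112589054003
sn(u+v) = (sn u·cn v·dn v + sn v·cn u·dn u)/D = 0.584616977064749/0.9066112589054003 = 0.6448375434589109
cn(u+v) = (cn u·cn v − sn u·sn v·dn u·dn v)/D = -0.6929408090895712/0.9066112589054003 = -0.7643196599236979
dn(u+v) = (dn u·dn v − m·sn u·sn v·cn u·cn v)/D = 0.7937281929340679/0.9066112589054003 = 0.8754890093603932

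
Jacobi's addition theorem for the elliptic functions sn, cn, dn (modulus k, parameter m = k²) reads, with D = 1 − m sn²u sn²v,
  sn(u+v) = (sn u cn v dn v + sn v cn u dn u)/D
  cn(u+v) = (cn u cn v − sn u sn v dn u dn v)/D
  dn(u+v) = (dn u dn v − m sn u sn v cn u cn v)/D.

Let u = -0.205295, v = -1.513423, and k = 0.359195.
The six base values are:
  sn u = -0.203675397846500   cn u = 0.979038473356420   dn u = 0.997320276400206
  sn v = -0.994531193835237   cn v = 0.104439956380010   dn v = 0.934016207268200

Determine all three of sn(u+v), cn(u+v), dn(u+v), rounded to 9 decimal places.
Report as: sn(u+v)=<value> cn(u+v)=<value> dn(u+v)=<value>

m = k² = 0.129021048025
D = 1 − m·sn²u·sn²v = 0.9947061146579204
sn(u+v) = (sn u·cn v·dn v + sn v·cn u·dn u)/D = -0.9909433492630613/0.9947061146579204 = -0.9962172089430122
cn(u+v) = (cn u·cn v − sn u·sn v·dn u·dn v)/D = -0.08643803034059867/0.9947061146579204 = -0.08689805869980474
dn(u+v) = (dn u·dn v − m·sn u·sn v·cn u·cn v)/D = 0.9288410095214229/0.9947061146579204 = 0.9337843568407655

sn(u+v)=-0.996217209 cn(u+v)=-0.086898059 dn(u+v)=0.933784357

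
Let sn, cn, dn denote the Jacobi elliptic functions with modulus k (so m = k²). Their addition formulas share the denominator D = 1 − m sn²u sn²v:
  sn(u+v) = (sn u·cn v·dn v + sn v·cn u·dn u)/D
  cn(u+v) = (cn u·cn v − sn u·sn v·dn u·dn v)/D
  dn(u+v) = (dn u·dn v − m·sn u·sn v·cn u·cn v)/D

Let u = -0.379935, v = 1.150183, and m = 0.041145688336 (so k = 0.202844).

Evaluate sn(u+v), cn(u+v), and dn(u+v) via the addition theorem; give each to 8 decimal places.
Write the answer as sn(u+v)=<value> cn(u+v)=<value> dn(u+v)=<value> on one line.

sn(u+v)=0.69431495 cn(u+v)=0.71967128 dn(u+v)=0.99003271

sn u = -0.3705208375877005, cn u = 0.928824153924363, dn u = 0.9971716430693136
sn v = 0.90954467108667, cn v = 0.4156061733153651, dn v = 0.9828333247981005
m = k² = 0.041145688336
D = 1 − m·sn²u·sn²v = 0.9953269796331885
sn(u+v) = (sn u·cn v·dn v + sn v·cn u·dn u)/D = 0.6910704053784687/0.9953269796331885 = 0.6943149532962037
cn(u+v) = (cn u·cn v − sn u·sn v·dn u·dn v)/D = 0.7163082375596169/0.9953269796331885 = 0.7196712760901956
dn(u+v) = (dn u·dn v − m·sn u·sn v·cn u·cn v)/D = 0.9854062656003078/0.9953269796331885 = 0.9900327086114587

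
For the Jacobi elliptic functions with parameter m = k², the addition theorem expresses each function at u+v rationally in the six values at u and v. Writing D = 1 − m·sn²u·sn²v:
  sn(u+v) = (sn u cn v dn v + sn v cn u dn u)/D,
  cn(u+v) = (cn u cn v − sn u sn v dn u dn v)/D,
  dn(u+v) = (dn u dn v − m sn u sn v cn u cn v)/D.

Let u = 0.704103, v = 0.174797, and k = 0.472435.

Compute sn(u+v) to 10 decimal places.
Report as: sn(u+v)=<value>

sn u = 0.6383755649929268, cn u = 0.7697250405306829, dn u = 0.9534374089669796
sn v = 0.1737138440134806, cn v = 0.9847961720061975, dn v = 0.9966266910557517
m = k² = 0.223194829225
D = 1 − m·sn²u·sn²v = 0.9972552328913187
sn(u+v) = (sn u·cn v·dn v + sn v·cn u·dn u)/D = 0.7540350385169694/0.9972552328913187 = 0.7561103854334394

sn(u+v)=0.7561103854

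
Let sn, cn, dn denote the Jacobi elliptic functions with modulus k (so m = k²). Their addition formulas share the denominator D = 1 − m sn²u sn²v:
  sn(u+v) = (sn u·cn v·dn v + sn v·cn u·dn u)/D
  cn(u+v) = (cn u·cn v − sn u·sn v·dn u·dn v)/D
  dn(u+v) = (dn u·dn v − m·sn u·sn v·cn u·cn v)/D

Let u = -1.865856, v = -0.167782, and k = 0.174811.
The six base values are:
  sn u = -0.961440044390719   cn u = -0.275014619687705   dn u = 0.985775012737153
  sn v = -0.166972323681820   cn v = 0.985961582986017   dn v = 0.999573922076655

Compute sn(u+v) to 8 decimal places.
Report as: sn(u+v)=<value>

sn(u+v)=-0.90298356

m = k² = 0.030558885721
D = 1 − m·sn²u·sn²v = 0.9992124631032294
sn(u+v) = (sn u·cn v·dn v + sn v·cn u·dn u)/D = -0.9022724294533333/0.9992124631032294 = -0.9029835623258423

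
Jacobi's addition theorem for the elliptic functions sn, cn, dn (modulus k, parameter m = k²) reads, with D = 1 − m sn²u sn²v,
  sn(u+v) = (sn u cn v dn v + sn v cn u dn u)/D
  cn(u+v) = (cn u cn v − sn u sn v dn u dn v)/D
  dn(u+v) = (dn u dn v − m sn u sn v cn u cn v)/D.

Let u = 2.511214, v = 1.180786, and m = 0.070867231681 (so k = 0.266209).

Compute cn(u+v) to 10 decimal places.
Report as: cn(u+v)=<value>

sn u = 0.632573806927728, cn u = -0.774500083143289, dn u = 0.9857192825985362
sn v = 0.9192212488096035, cn v = 0.3937414071912084, dn v = 0.9695975855678608
m = k² = 0.070867231681
D = 1 − m·sn²u·sn²v = 0.9760388317793817
cn(u+v) = (cn u·cn v − sn u·sn v·dn u·dn v)/D = -0.860698358696995/0.9760388317793817 = -0.8818279874458339

cn(u+v)=-0.8818279874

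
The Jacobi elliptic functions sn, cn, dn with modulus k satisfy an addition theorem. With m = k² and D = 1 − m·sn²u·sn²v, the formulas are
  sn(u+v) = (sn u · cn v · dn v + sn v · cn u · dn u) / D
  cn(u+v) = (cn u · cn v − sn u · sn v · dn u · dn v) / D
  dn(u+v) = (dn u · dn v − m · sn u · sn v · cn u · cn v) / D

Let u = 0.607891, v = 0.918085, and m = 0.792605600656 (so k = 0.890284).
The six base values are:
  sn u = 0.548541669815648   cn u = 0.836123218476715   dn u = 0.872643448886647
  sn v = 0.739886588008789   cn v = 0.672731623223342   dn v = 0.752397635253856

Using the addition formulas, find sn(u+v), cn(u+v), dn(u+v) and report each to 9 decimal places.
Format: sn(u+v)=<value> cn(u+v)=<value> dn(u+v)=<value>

sn(u+v)=0.940258975 cn(u+v)=0.340460072 dn(u+v)=0.547053690

m = k² = 0.792605600656
D = 1 − m·sn²u·sn²v = 0.8694410360644526
sn(u+v) = (sn u·cn v·dn v + sn v·cn u·dn u)/D = 0.8174997371735131/0.8694410360644526 = 0.9402589747476687
cn(u+v) = (cn u·cn v − sn u·sn v·dn u·dn v)/D = 0.2960099574576266/0.8694410360644526 = 0.3404600716772276
dn(u+v) = (dn u·dn v − m·sn u·sn v·cn u·cn v)/D = 0.4756309273889569/0.8694410360644526 = 0.5470536904284074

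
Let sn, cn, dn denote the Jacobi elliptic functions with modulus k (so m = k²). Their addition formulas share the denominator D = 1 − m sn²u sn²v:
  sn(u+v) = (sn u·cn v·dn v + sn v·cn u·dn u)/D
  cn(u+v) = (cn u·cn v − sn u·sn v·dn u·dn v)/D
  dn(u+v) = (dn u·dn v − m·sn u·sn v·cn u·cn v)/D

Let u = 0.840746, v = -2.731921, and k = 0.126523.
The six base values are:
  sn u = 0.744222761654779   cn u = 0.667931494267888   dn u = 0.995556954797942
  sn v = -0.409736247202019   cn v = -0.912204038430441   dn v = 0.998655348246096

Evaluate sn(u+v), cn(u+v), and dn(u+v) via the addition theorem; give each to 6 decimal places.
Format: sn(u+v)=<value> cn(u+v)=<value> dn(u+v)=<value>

sn(u+v)=-0.951847 cn(u+v)=-0.306574 dn(u+v)=0.992722

m = k² = 0.016008069529
D = 1 − m·sn²u·sn²v = 0.9985114835797885
sn(u+v) = (sn u·cn v·dn v + sn v·cn u·dn u)/D = -0.9504299375937686/0.9985114835797885 = -0.9518467771510834
cn(u+v) = (cn u·cn v − sn u·sn v·dn u·dn v)/D = -0.3061178148462048/0.9985114835797885 = -0.3065741555106949
dn(u+v) = (dn u·dn v − m·sn u·sn v·cn u·cn v)/D = 0.9912440771258388/0.9985114835797885 = 0.9927217597659517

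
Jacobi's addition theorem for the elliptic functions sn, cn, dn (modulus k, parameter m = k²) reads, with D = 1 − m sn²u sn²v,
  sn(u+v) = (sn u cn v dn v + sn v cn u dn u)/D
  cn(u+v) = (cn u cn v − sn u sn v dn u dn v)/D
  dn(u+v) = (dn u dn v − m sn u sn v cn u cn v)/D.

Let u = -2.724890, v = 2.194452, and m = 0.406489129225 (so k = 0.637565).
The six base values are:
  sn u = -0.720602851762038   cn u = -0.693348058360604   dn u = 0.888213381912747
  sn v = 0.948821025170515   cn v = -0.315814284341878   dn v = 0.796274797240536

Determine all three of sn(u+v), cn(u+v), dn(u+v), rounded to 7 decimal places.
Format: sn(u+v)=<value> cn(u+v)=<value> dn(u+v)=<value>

m = k² = 0.406489129225
D = 1 − m·sn²u·sn²v = 0.8099755482310795
sn(u+v) = (sn u·cn v·dn v + sn v·cn u·dn u)/D = -0.4031093416197129/0.8099755482310795 = -0.4976808775278103
cn(u+v) = (cn u·cn v − sn u·sn v·dn u·dn v)/D = 0.7025405663953929/0.8099755482310795 = 0.867360215909831
dn(u+v) = (dn u·dn v − m·sn u·sn v·cn u·cn v)/D = 0.7681191751695896/0.8099755482310795 = 0.9483239053908469

sn(u+v)=-0.4976809 cn(u+v)=0.8673602 dn(u+v)=0.9483239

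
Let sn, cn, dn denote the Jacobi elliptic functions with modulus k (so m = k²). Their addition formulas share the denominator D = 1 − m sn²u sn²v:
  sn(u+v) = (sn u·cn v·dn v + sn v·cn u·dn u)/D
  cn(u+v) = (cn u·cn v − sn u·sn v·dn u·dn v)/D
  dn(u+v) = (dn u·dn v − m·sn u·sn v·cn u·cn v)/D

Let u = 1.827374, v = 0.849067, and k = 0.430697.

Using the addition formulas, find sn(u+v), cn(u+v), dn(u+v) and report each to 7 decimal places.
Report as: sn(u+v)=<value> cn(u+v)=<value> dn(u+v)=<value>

sn(u+v)=0.5820623 cn(u+v)=-0.8131442 dn(u+v)=0.9680668

sn u = 0.9875321528651871, cn u = -0.1574174293318521, dn u = 0.9050396829344449
sn v = 0.7397781553715193, cn v = 0.6728508607671631, dn v = 0.9478824545496049
m = k² = 0.185499905809
D = 1 − m·sn²u·sn²v = 0.9009968098853793
sn(u+v) = (sn u·cn v·dn v + sn v·cn u·dn u)/D = 0.5244362688914357/0.9009968098853793 = 0.5820622927157224
cn(u+v) = (cn u·cn v − sn u·sn v·dn u·dn v)/D = -0.7326403287390479/0.9009968098853793 = -0.8131441984042663
dn(u+v) = (dn u·dn v − m·sn u·sn v·cn u·cn v)/D = 0.8722250750840717/0.9009968098853793 = 0.9680667739489912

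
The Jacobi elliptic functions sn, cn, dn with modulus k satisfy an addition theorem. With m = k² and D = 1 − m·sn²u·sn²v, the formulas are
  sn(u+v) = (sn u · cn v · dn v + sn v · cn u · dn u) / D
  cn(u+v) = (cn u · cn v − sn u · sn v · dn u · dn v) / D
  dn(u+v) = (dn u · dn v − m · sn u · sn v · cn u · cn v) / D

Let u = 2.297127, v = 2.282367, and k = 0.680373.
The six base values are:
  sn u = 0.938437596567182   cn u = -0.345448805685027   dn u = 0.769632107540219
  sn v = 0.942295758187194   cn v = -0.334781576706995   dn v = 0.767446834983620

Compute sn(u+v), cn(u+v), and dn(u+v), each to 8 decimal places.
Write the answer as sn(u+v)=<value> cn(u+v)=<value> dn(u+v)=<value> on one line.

m = k² = 0.462907419129
D = 1 − m·sn²u·sn²v = 0.6380243049092361
sn(u+v) = (sn u·cn v·dn v + sn v·cn u·dn u)/D = -0.4916367666372215/0.6380243049092361 = -0.7705611884286457
cn(u+v) = (cn u·cn v − sn u·sn v·dn u·dn v)/D = -0.4066550176075687/0.6380243049092361 = -0.6373660289719191
dn(u+v) = (dn u·dn v − m·sn u·sn v·cn u·cn v)/D = 0.5433113142567358/0.6380243049092361 = 0.8515526917646594

sn(u+v)=-0.77056119 cn(u+v)=-0.63736603 dn(u+v)=0.85155269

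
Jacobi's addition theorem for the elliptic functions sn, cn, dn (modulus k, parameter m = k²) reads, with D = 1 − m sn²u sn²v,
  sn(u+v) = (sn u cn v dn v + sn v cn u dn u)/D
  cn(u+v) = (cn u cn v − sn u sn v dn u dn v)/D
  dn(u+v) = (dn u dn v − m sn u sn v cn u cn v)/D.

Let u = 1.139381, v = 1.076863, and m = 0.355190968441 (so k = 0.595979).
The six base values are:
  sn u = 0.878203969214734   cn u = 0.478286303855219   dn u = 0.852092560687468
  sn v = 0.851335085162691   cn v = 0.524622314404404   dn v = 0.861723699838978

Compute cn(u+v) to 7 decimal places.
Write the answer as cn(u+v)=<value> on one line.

cn(u+v)=-0.3718888

m = k² = 0.355190968441
D = 1 − m·sn²u·sn²v = 0.8014573705137348
cn(u+v) = (cn u·cn v − sn u·sn v·dn u·dn v)/D = -0.2980530206553614/0.8014573705137348 = -0.3718888011028075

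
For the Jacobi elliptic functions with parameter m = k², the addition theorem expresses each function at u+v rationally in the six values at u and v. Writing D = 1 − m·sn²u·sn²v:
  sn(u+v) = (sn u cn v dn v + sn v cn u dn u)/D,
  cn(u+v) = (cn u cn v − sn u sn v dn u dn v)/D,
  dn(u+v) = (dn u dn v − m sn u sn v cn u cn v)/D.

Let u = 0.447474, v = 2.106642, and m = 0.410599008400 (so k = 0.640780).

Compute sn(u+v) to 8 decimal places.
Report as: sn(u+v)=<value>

sn u = 0.4273897606432847, cn u = 0.904067471208469, dn u = 0.9617687668286115
sn v = 0.9692312017204845, cn v = -0.2461521432193218, dn v = 0.7837598776827974
m = k² = 0.4105990084
D = 1 − m·sn²u·sn²v = 0.929543527512903
sn(u+v) = (sn u·cn v·dn v + sn v·cn u·dn u)/D = 0.7602964517341318/0.929543527512903 = 0.8179245287935998

sn(u+v)=0.81792453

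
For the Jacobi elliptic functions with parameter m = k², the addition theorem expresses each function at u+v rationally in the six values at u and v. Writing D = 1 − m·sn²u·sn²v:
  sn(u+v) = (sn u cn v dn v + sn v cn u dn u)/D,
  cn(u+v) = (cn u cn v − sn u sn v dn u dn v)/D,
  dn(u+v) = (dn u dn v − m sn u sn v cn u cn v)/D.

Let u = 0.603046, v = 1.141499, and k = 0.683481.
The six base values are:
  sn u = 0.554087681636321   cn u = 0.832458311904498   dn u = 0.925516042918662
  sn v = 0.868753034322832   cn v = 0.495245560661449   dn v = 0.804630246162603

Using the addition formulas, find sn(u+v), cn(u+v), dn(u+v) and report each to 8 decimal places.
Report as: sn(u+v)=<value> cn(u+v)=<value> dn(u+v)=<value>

sn(u+v)=0.99817851 cn(u+v)=0.06032968 dn(u+v)=0.73113199

m = k² = 0.467146277361
D = 1 − m·sn²u·sn²v = 0.8917563192931197
sn(u+v) = (sn u·cn v·dn v + sn v·cn u·dn u)/D = 0.8901319906834553/0.8917563192931197 = 0.9981785061966793
cn(u+v) = (cn u·cn v − sn u·sn v·dn u·dn v)/D = 0.0537993695234584/0.8917563192931197 = 0.0603296756742966
dn(u+v) = (dn u·dn v − m·sn u·sn v·cn u·cn v)/D = 0.6519915686730348/0.8917563192931197 = 0.7311319859105204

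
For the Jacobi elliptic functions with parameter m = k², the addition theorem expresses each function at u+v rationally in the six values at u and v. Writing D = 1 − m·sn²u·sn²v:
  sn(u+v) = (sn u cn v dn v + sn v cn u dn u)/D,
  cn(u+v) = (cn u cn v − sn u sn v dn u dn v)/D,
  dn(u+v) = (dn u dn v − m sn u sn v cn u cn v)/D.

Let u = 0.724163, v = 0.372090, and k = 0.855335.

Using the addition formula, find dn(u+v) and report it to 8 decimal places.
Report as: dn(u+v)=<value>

dn(u+v)=0.70812764

sn u = 0.6310882213284123, cn u = 0.7757110653462028, dn u = 0.8417985301590041
sn v = 0.357890233571337, cn v = 0.9337636642717759, dn v = 0.951994206001178
m = k² = 0.731597962225
D = 1 − m·sn²u·sn²v = 0.9626790809039405
dn(u+v) = (dn u·dn v − m·sn u·sn v·cn u·cn v)/D = 0.6816996662697246/0.9626790809039405 = 0.7081276406563434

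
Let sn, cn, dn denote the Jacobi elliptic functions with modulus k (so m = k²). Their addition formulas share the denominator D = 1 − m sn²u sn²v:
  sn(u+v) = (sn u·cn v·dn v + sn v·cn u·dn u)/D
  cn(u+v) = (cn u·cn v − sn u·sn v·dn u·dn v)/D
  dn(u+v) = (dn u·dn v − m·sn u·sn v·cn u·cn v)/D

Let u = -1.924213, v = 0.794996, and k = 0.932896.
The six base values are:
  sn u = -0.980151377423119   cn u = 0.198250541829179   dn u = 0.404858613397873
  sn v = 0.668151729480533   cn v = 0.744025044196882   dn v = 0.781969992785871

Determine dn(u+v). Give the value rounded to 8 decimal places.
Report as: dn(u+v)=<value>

dn(u+v)=0.63926313

m = k² = 0.870294946816
D = 1 − m·sn²u·sn²v = 0.6267472941015831
dn(u+v) = (dn u·dn v − m·sn u·sn v·cn u·cn v)/D = 0.400656435879323/0.6267472941015831 = 0.639263128297423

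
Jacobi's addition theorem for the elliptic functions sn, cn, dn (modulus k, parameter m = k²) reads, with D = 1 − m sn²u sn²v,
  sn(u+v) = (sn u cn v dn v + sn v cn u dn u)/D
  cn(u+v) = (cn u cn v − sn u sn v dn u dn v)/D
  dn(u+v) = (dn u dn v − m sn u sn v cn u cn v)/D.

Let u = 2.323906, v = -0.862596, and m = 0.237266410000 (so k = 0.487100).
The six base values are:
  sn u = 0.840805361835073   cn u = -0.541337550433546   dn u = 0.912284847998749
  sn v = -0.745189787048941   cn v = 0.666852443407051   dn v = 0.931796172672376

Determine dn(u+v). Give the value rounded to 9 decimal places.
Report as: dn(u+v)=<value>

m = k² = 0.23726641
D = 1 − m·sn²u·sn²v = 0.9068546899671165
dn(u+v) = (dn u·dn v − m·sn u·sn v·cn u·cn v)/D = 0.7963978634199552/0.9068546899671165 = 0.8781978769375206

dn(u+v)=0.878197877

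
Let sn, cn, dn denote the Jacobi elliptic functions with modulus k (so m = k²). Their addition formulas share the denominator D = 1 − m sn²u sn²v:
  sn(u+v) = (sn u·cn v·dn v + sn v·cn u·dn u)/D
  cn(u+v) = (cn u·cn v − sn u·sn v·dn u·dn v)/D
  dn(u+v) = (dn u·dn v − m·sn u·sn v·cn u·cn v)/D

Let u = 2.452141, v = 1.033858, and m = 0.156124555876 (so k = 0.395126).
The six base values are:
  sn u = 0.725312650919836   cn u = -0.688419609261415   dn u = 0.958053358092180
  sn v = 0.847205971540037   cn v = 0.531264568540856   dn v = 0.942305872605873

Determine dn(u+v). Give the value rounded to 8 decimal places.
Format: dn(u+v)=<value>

m = k² = 0.156124555876
D = 1 − m·sn²u·sn²v = 0.9410478379340963
dn(u+v) = (dn u·dn v − m·sn u·sn v·cn u·cn v)/D = 0.9378665742241704/0.9410478379340963 = 0.9966194452803697

dn(u+v)=0.99661945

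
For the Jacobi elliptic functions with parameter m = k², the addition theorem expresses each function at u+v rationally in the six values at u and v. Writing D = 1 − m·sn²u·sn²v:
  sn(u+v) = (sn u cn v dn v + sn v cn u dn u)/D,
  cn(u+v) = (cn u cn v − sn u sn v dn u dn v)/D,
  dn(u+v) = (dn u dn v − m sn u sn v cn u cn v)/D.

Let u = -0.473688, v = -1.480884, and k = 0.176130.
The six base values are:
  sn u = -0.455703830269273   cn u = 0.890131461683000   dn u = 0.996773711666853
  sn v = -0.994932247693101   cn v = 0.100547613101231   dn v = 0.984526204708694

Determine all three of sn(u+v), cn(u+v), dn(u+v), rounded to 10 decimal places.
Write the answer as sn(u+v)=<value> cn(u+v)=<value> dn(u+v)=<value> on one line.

m = k² = 0.0310217769
D = 1 − m·sn²u·sn²v = 0.993622961442382
sn(u+v) = (sn u·cn v·dn v + sn v·cn u·dn u)/D = -0.927874153001265/0.993622961442382 = -0.9338292179302364
cn(u+v) = (cn u·cn v − sn u·sn v·dn u·dn v)/D = -0.3554379632196236/0.993622961442382 = -0.357719152045013
dn(u+v) = (dn u·dn v − m·sn u·sn v·cn u·cn v)/D = 0.9800910044050845/0.993622961442382 = 0.9863811953201504

sn(u+v)=-0.9338292179 cn(u+v)=-0.3577191520 dn(u+v)=0.9863811953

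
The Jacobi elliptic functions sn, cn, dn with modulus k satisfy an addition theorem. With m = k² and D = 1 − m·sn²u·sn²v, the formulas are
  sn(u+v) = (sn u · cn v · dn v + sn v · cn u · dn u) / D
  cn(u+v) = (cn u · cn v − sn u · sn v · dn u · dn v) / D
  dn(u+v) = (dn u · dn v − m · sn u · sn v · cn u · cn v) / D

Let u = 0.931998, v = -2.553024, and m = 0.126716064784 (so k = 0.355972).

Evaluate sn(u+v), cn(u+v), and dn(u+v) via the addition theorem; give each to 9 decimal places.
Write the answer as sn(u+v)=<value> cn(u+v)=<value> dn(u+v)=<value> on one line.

sn u = 0.7941844827338478, cn u = 0.6076767293428066, dn u = 0.9592061843579938
sn v = -0.6360978965413882, cn v = -0.7716083631063244, dn v = 0.9740267338234094
m = k² = 0.126716064784
D = 1 − m·sn²u·sn²v = 0.9676613124153414
sn(u+v) = (sn u·cn v·dn v + sn v·cn u·dn u)/D = -0.9676563578320552/0.9676613124153414 = -0.9999948798373743
cn(u+v) = (cn u·cn v − sn u·sn v·dn u·dn v)/D = 0.003096561412665348/0.9676613124153414 = 0.003200046723926725
dn(u+v) = (dn u·dn v − m·sn u·sn v·cn u·cn v)/D = 0.9042768988428442/0.9676613124153414 = 0.9344973155800909

sn(u+v)=-0.999994880 cn(u+v)=0.003200047 dn(u+v)=0.934497316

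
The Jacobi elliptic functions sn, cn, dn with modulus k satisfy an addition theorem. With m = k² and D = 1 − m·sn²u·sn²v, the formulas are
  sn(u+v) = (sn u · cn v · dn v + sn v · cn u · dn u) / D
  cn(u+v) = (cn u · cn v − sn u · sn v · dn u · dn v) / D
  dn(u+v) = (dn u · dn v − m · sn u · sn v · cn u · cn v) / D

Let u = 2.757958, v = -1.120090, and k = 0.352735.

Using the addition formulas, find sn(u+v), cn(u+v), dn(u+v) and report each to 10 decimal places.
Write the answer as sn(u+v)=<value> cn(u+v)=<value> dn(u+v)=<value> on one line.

sn u = 0.4675716697060838, cn u = -0.8839551649762927, dn u = 0.9863054599272156
sn v = -0.8900545857918822, cn v = 0.4558539616048555, dn v = 0.9494383918487404
m = k² = 0.124421980225
D = 1 − m·sn²u·sn²v = 0.9784510173332066
sn(u+v) = (sn u·cn v·dn v + sn v·cn u·dn u)/D = 0.9783613919887849/0.9784510173332066 = 0.999908400785697
cn(u+v) = (cn u·cn v − sn u·sn v·dn u·dn v)/D = -0.01324311089412661/0.9784510173332066 = -0.0135347714494907
dn(u+v) = (dn u·dn v − m·sn u·sn v·cn u·cn v)/D = 0.9155712926843913/0.9784510173332066 = 0.9357354394497993

sn(u+v)=0.9999084008 cn(u+v)=-0.0135347714 dn(u+v)=0.9357354394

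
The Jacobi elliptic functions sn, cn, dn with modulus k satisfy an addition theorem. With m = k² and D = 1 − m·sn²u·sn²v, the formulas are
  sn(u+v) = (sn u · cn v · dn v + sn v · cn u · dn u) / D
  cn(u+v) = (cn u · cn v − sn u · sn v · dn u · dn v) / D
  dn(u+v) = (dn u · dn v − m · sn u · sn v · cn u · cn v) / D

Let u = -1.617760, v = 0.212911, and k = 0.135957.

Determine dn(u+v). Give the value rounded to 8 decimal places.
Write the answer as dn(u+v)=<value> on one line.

sn u = -0.9992293985936535, cn u = -0.03925059217598505, dn u = 0.9907291109272474
sn v = 0.2112772618731987, cn v = 0.9774261704166529, dn v = 0.999587362890895
m = k² = 0.018484305849
D = 1 − m·sn²u·sn²v = 0.9991761672137319
dn(u+v) = (dn u·dn v − m·sn u·sn v·cn u·cn v)/D = 0.9901705891673327/0.9991761672137319 = 0.9909869967460175

dn(u+v)=0.99098700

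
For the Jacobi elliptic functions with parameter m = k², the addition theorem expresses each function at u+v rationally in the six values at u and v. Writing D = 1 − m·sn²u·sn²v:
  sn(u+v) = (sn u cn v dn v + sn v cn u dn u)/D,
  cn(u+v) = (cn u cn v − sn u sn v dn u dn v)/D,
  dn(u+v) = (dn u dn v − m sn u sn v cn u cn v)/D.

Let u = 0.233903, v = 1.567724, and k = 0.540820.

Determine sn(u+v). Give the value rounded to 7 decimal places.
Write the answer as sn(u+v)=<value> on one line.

sn u = 0.2311761808519526, cn u = 0.9729119042373288, dn u = 0.9921536291611882
sn v = 0.9928817795737373, cn v = 0.1191040376750033, dn v = 0.8436011327114948
m = k² = 0.2924862724
D = 1 − m·sn²u·sn²v = 0.984590564155288
sn(u+v) = (sn u·cn v·dn v + sn v·cn u·dn u)/D = 0.9816347420738473/0.984590564155288 = 0.9969979175212017

sn(u+v)=0.9969979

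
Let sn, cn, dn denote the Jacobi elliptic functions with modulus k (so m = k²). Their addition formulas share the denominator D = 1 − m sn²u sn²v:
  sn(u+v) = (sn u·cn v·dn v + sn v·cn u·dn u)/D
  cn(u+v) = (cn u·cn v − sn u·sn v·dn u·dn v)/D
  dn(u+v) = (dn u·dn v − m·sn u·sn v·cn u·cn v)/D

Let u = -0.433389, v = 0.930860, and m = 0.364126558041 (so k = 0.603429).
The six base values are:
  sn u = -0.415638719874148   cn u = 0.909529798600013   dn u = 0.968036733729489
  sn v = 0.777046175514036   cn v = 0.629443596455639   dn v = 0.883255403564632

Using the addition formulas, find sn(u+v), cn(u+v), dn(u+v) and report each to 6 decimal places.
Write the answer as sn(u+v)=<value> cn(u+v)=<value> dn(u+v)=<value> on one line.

m = k² = 0.364126558041
D = 1 − m·sn²u·sn²v = 0.9620179844203036
sn(u+v) = (sn u·cn v·dn v + sn v·cn u·dn u)/D = 0.4530784427644317/0.9620179844203036 = 0.4709667075896189
cn(u+v) = (cn u·cn v − sn u·sn v·dn u·dn v)/D = 0.8486451125472067/0.9620179844203036 = 0.8821509850032445
dn(u+v) = (dn u·dn v − m·sn u·sn v·cn u·cn v)/D = 0.9223506248143939/0.9620179844203036 = 0.9587665093082303

sn(u+v)=0.470967 cn(u+v)=0.882151 dn(u+v)=0.958767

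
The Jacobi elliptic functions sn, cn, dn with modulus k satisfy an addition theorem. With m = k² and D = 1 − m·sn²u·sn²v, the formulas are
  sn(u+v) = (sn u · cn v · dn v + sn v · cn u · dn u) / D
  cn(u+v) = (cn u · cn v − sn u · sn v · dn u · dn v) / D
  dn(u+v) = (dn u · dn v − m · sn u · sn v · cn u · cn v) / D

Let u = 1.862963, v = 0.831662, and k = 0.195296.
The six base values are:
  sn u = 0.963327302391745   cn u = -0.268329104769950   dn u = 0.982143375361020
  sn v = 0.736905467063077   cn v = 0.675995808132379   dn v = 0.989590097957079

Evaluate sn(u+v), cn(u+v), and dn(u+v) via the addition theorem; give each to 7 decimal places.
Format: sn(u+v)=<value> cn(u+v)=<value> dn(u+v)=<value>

sn(u+v)=0.4590469 cn(u+v)=-0.8884120 dn(u+v)=0.9959733

m = k² = 0.038140527616
D = 1 − m·sn²u·sn²v = 0.9807797960435984
sn(u+v) = (sn u·cn v·dn v + sn v·cn u·dn u)/D = 0.4502238987173862/0.9807797960435984 = 0.4590468732467369
cn(u+v) = (cn u·cn v − sn u·sn v·dn u·dn v)/D = -0.871336587864322/0.9807797960435984 = -0.8884120486364389
dn(u+v) = (dn u·dn v − m·sn u·sn v·cn u·cn v)/D = 0.9768305195474706/0.9807797960435984 = 0.9959733300868768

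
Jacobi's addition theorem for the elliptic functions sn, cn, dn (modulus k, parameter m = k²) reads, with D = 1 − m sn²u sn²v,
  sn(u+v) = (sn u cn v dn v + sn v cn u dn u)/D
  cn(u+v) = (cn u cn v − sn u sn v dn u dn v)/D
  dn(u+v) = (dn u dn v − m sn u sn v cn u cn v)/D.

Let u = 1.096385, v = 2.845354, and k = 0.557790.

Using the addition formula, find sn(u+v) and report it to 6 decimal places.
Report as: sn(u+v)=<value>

sn u = 0.8638522848151962, cn u = 0.5037452034705296, dn u = 0.8762547260776666
sn v = 0.5525305017707245, cn v = -0.8334926781999896, dn v = 0.9513228855764676
m = k² = 0.3111296841
D = 1 − m·sn²u·sn²v = 0.9291184940550832
sn(u+v) = (sn u·cn v·dn v + sn v·cn u·dn u)/D = -0.4410743236348893/0.9291184940550832 = -0.4747234356619533

sn(u+v)=-0.474723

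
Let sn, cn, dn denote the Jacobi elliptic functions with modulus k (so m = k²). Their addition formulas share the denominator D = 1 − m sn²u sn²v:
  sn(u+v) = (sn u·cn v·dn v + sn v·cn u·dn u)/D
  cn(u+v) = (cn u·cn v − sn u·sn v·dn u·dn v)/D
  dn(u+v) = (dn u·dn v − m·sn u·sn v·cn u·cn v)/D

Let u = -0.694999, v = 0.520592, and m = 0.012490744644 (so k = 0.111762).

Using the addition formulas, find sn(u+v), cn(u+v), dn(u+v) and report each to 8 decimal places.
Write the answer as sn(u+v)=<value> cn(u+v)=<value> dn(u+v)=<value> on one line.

sn(u+v)=-0.17351335 cn(u+v)=0.98483152 dn(u+v)=0.99981195

sn u = -0.6398974027555388, cn u = 0.7684603528788689, dn u = 0.9974394373608827
sn v = 0.4971524653716934, cn v = 0.8676631985827491, dn v = 0.9984551969849651
m = k² = 0.012490744644
D = 1 − m·sn²u·sn²v = 0.9987358802412144
sn(u+v) = (sn u·cn v·dn v + sn v·cn u·dn u)/D = -0.1732940121662639/0.9987358802412144 = -0.1735133538252476
cn(u+v) = (cn u·cn v − sn u·sn v·dn u·dn v)/D = 0.9835865715983073/0.9987358802412144 = 0.9848315165774877
dn(u+v) = (dn u·dn v − m·sn u·sn v·cn u·cn v)/D = 0.9985480715738804/0.9987358802412144 = 0.9998119536195209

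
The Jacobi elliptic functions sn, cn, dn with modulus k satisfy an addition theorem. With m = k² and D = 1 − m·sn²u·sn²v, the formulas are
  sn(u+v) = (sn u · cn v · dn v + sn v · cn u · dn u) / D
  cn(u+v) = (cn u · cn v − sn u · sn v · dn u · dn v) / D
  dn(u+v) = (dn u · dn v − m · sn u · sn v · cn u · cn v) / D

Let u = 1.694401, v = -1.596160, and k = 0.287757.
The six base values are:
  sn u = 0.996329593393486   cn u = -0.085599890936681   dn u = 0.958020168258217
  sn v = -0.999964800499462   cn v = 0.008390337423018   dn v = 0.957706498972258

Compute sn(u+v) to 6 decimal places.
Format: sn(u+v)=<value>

sn(u+v)=0.098070

m = k² = 0.082804091049
D = 1 − m·sn²u·sn²v = 0.9178084292994974
sn(u+v) = (sn u·cn v·dn v + sn v·cn u·dn u)/D = 0.09000952253017665/0.9178084292994974 = 0.09807005433462294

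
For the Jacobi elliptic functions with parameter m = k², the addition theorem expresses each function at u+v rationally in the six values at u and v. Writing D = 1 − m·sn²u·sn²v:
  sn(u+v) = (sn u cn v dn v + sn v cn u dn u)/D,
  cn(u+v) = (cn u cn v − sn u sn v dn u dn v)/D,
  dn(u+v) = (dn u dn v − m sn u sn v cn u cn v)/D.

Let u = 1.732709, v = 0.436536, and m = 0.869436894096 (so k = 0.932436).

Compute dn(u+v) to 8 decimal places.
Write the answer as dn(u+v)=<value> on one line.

dn(u+v)=0.37404063

sn u = 0.9610197541860857, cn u = 0.2764797136574679, dn u = 0.4438735849353026
sn v = 0.4123332630586333, cn v = 0.9110330840180393, dn v = 0.9231356629973403
m = k² = 0.869436894096
D = 1 − m·sn²u·sn²v = 0.863479007524198
dn(u+v) = (dn u·dn v − m·sn u·sn v·cn u·cn v)/D = 0.3229762305057683/0.863479007524198 = 0.3740406283087516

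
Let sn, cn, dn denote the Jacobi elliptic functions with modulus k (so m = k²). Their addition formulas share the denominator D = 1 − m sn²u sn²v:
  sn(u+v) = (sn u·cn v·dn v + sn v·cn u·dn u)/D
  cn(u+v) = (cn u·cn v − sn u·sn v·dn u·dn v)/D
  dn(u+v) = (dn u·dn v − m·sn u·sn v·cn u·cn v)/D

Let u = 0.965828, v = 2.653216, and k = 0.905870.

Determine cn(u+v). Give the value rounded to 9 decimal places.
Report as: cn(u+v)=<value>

sn u = 0.7610842043356107, cn u = 0.6486530921153697, dn u = 0.7243396093327241
sn v = 0.9888971698761398, cn v = -0.1486014381187515, dn v = 0.4444326274013616
m = k² = 0.8206004569
D = 1 − m·sn²u·sn²v = 0.5351643378995875
cn(u+v) = (cn u·cn v − sn u·sn v·dn u·dn v)/D = -0.338678841854344/0.5351643378995875 = -0.6328501693210546

cn(u+v)=-0.632850169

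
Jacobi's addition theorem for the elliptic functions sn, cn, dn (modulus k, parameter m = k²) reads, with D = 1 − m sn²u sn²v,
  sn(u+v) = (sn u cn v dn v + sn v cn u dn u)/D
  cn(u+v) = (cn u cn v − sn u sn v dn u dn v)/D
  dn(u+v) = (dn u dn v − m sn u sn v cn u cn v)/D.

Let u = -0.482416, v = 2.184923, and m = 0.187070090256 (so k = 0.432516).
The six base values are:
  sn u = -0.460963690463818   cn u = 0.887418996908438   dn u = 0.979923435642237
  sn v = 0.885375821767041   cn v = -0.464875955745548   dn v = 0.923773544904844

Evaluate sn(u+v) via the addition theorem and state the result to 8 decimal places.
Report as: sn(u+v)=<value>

sn(u+v)=0.99901033

m = k² = 0.187070090256
D = 1 − m·sn²u·sn²v = 0.9688403115034396
sn(u+v) = (sn u·cn v·dn v + sn v·cn u·dn u)/D = 0.9678814783478176/0.9688403115034396 = 0.9990103290044424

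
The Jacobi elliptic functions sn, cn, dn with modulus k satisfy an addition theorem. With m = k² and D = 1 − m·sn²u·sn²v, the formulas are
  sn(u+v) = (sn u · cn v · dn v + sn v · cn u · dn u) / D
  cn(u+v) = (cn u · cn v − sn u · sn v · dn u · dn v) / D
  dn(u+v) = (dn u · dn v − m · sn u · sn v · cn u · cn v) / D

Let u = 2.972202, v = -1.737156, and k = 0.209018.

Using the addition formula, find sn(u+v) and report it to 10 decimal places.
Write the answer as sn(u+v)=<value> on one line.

sn(u+v)=0.9407897740

sn u = 0.2030887943057845, cn u = -0.979160324782118, dn u = 0.9990986258943833
sn v = -0.9894327096902004, cn v = -0.1449928032528083, dn v = 0.9783812834073167
m = k² = 0.043688524324
D = 1 − m·sn²u·sn²v = 0.9982359462022446
sn(u+v) = (sn u·cn v·dn v + sn v·cn u·dn u)/D = 0.9391301702651076/0.9982359462022446 = 0.9407897740388903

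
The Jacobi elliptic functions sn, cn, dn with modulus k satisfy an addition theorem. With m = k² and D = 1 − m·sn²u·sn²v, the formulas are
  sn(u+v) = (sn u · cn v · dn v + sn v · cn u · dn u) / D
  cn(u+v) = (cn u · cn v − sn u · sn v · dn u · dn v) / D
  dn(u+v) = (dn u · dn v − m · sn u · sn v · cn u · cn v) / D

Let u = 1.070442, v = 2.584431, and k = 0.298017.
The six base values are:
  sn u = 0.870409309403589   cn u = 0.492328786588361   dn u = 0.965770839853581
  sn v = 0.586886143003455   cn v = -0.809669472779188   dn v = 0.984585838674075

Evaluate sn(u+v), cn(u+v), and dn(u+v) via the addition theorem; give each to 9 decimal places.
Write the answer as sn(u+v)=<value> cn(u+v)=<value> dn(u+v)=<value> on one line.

sn(u+v)=-0.424672241 cn(u+v)=-0.905347164 dn(u+v)=0.991959012

m = k² = 0.088814132289
D = 1 − m·sn²u·sn²v = 0.976824087486649
sn(u+v) = (sn u·cn v·dn v + sn v·cn u·dn u)/D = -0.4148300744496569/0.976824087486649 = -0.4246722411575735
cn(u+v) = (cn u·cn v − sn u·sn v·dn u·dn v)/D = -0.884364917455581/0.976824087486649 = -0.9053471641255656
dn(u+v) = (dn u·dn v − m·sn u·sn v·cn u·cn v)/D = 0.9689694564753452/0.976824087486649 = 0.9919590117484576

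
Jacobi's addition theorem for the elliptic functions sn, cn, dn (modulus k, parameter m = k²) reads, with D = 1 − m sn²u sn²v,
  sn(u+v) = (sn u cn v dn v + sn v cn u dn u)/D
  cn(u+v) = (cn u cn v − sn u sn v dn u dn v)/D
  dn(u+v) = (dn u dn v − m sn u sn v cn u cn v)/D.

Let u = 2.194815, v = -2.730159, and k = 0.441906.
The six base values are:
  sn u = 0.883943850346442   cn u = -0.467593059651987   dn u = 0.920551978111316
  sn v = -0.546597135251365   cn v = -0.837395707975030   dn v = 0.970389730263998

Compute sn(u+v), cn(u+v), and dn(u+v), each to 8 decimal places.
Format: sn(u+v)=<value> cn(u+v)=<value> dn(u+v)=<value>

sn(u+v)=-0.50608468 cn(u+v)=0.86248380 dn(u+v)=0.97467139

m = k² = 0.195280912836
D = 1 − m·sn²u·sn²v = 0.9544127015314802
sn(u+v) = (sn u·cn v·dn v + sn v·cn u·dn u)/D = -0.4830136432650149/0.9544127015314802 = -0.5060846764611957
cn(u+v) = (cn u·cn v − sn u·sn v·dn u·dn v)/D = 0.8231654908124339/0.9544127015314802 = 0.8624837970948596
dn(u+v) = (dn u·dn v − m·sn u·sn v·cn u·cn v)/D = 0.9302387555082725/0.9544127015314802 = 0.9746713911241778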